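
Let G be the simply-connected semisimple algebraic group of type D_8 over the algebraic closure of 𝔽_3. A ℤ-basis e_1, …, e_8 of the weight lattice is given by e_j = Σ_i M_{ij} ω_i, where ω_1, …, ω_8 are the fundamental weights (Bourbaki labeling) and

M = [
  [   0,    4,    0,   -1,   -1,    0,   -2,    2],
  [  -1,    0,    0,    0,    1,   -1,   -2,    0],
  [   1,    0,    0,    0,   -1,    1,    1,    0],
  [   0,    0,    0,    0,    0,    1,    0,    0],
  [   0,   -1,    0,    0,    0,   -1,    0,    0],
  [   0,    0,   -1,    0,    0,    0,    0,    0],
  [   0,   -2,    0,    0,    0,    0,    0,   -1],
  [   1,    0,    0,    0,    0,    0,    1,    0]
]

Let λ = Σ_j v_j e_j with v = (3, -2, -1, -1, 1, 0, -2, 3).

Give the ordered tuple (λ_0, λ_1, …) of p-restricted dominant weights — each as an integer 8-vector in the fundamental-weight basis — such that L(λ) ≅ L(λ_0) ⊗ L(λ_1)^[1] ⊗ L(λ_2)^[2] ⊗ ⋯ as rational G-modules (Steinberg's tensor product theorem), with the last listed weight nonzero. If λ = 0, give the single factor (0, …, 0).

ω-coordinates c = M·v, v = (3, -2, -1, -1, 1, 0, -2, 3):
  c_1 = (0)·(3) + (4)·(-2) + (0)·(-1) + (-1)·(-1) + (-1)·(1) + (0)·(0) + (-2)·(-2) + (2)·(3) = 2
  c_2 = (-1)·(3) + (0)·(-2) + (0)·(-1) + (0)·(-1) + (1)·(1) + (-1)·(0) + (-2)·(-2) + (0)·(3) = 2
  c_3 = (1)·(3) + (0)·(-2) + (0)·(-1) + (0)·(-1) + (-1)·(1) + (1)·(0) + (1)·(-2) + (0)·(3) = 0
  c_4 = (0)·(3) + (0)·(-2) + (0)·(-1) + (0)·(-1) + (0)·(1) + (1)·(0) + (0)·(-2) + (0)·(3) = 0
  c_5 = (0)·(3) + (-1)·(-2) + (0)·(-1) + (0)·(-1) + (0)·(1) + (-1)·(0) + (0)·(-2) + (0)·(3) = 2
  c_6 = (0)·(3) + (0)·(-2) + (-1)·(-1) + (0)·(-1) + (0)·(1) + (0)·(0) + (0)·(-2) + (0)·(3) = 1
  c_7 = (0)·(3) + (-2)·(-2) + (0)·(-1) + (0)·(-1) + (0)·(1) + (0)·(0) + (0)·(-2) + (-1)·(3) = 1
  c_8 = (1)·(3) + (0)·(-2) + (0)·(-1) + (0)·(-1) + (0)·(1) + (0)·(0) + (1)·(-2) + (0)·(3) = 1
Writing each c_i in base p = 3:
  c_1 = 2 = 2·3^0
  c_2 = 2 = 2·3^0
  c_3 = 0
  c_4 = 0
  c_5 = 2 = 2·3^0
  c_6 = 1 = 1·3^0
  c_7 = 1 = 1·3^0
  c_8 = 1 = 1·3^0
λ_0 = (2, 2, 0, 0, 2, 1, 1, 1)

((2, 2, 0, 0, 2, 1, 1, 1),)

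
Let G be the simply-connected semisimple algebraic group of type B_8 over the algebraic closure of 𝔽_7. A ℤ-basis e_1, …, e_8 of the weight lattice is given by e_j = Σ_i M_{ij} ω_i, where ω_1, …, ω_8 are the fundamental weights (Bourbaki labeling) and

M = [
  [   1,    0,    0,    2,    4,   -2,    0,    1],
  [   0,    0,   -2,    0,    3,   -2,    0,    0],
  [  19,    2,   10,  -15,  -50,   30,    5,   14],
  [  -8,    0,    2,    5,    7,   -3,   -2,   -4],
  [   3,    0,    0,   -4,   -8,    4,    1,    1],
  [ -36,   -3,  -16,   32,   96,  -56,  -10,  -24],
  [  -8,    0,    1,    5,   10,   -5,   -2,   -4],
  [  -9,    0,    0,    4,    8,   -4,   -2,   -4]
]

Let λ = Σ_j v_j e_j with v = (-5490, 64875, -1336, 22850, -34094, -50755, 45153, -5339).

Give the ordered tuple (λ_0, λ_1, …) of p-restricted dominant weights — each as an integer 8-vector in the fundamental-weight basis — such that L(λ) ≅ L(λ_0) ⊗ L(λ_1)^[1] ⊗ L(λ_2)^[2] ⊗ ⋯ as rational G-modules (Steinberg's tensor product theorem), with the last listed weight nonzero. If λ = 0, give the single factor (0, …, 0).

ω-coordinates c = M·v, v = (-5490, 64875, -1336, 22850, -34094, -50755, 45153, -5339):
  c_1 = 1*-5490 + 0*64875 + 0*-1336 + 2*22850 + 4*-34094 + -2*-50755 + 0*45153 + 1*-5339 = 5
  c_2 = 0*-5490 + 0*64875 + -2*-1336 + 0*22850 + 3*-34094 + -2*-50755 + 0*45153 + 0*-5339 = 1900
  c_3 = 19*-5490 + 2*64875 + 10*-1336 + -15*22850 + -50*-34094 + 30*-50755 + 5*45153 + 14*-5339 = 2399
  c_4 = -8*-5490 + 0*64875 + 2*-1336 + 5*22850 + 7*-34094 + -3*-50755 + -2*45153 + -4*-5339 = 155
  c_5 = 3*-5490 + 0*64875 + 0*-1336 + -4*22850 + -8*-34094 + 4*-50755 + 1*45153 + 1*-5339 = 1676
  c_6 = -36*-5490 + -3*64875 + -16*-1336 + 32*22850 + 96*-34094 + -56*-50755 + -10*45153 + -24*-5339 = 1453
  c_7 = -8*-5490 + 0*64875 + 1*-1336 + 5*22850 + 10*-34094 + -5*-50755 + -2*45153 + -4*-5339 = 719
  c_8 = -9*-5490 + 0*64875 + 0*-1336 + 4*22850 + 8*-34094 + -4*-50755 + -2*45153 + -4*-5339 = 2128
Writing each c_i in base p = 7:
  c_1 = 5 = 5·7^0
  c_2 = 1900 = 3·7^0 + 5·7^1 + 3·7^2 + 5·7^3
  c_3 = 2399 = 5·7^0 + 6·7^1 + 6·7^2 + 6·7^3
  c_4 = 155 = 1·7^0 + 1·7^1 + 3·7^2
  c_5 = 1676 = 3·7^0 + 1·7^1 + 6·7^2 + 4·7^3
  c_6 = 1453 = 4·7^0 + 4·7^1 + 1·7^2 + 4·7^3
  c_7 = 719 = 5·7^0 + 4·7^1 + 0·7^2 + 2·7^3
  c_8 = 2128 = 0·7^0 + 3·7^1 + 1·7^2 + 6·7^3
Factor λ_0 = (5, 3, 5, 1, 3, 4, 5, 0)
Factor λ_1 = (0, 5, 6, 1, 1, 4, 4, 3)
Factor λ_2 = (0, 3, 6, 3, 6, 1, 0, 1)
Factor λ_3 = (0, 5, 6, 0, 4, 4, 2, 6)

((5, 3, 5, 1, 3, 4, 5, 0), (0, 5, 6, 1, 1, 4, 4, 3), (0, 3, 6, 3, 6, 1, 0, 1), (0, 5, 6, 0, 4, 4, 2, 6))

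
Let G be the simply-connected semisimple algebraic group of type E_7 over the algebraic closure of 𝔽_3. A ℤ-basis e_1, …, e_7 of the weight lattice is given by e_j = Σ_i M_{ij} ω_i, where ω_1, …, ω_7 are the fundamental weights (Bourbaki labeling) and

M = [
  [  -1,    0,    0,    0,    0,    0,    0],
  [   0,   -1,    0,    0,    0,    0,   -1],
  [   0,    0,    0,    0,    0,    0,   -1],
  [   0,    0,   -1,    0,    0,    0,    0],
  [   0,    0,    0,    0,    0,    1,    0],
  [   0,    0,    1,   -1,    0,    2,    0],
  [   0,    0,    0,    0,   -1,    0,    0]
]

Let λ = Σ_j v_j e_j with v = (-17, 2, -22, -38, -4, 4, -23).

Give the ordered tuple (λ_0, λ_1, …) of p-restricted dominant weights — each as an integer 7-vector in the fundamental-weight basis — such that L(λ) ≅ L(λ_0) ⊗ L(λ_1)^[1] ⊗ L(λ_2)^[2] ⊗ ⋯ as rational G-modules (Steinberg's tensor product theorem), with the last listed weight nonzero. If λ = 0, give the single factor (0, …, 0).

((2, 0, 2, 1, 1, 0, 1), (2, 1, 1, 1, 1, 2, 1), (1, 2, 2, 2, 0, 2, 0))

Converting to the ω-basis (c_i = row i of M dotted with v = (-17, 2, -22, -38, -4, 4, -23)):
  c_1 = -1*-17 + 0*2 + 0*-22 + 0*-38 + 0*-4 + 0*4 + 0*-23 = 17
  c_2 = 0*-17 + -1*2 + 0*-22 + 0*-38 + 0*-4 + 0*4 + -1*-23 = 21
  c_3 = 0*-17 + 0*2 + 0*-22 + 0*-38 + 0*-4 + 0*4 + -1*-23 = 23
  c_4 = 0*-17 + 0*2 + -1*-22 + 0*-38 + 0*-4 + 0*4 + 0*-23 = 22
  c_5 = 0*-17 + 0*2 + 0*-22 + 0*-38 + 0*-4 + 1*4 + 0*-23 = 4
  c_6 = 0*-17 + 0*2 + 1*-22 + -1*-38 + 0*-4 + 2*4 + 0*-23 = 24
  c_7 = 0*-17 + 0*2 + 0*-22 + 0*-38 + -1*-4 + 0*4 + 0*-23 = 4
Base-3 expansion of each c_i:
  c_1 = 17 = 2·3^0 + 2·3^1 + 1·3^2
  c_2 = 21 = 0·3^0 + 1·3^1 + 2·3^2
  c_3 = 23 = 2·3^0 + 1·3^1 + 2·3^2
  c_4 = 22 = 1·3^0 + 1·3^1 + 2·3^2
  c_5 = 4 = 1·3^0 + 1·3^1
  c_6 = 24 = 0·3^0 + 2·3^1 + 2·3^2
  c_7 = 4 = 1·3^0 + 1·3^1
Factor λ_0 = (2, 0, 2, 1, 1, 0, 1)
Factor λ_1 = (2, 1, 1, 1, 1, 2, 1)
Factor λ_2 = (1, 2, 2, 2, 0, 2, 0)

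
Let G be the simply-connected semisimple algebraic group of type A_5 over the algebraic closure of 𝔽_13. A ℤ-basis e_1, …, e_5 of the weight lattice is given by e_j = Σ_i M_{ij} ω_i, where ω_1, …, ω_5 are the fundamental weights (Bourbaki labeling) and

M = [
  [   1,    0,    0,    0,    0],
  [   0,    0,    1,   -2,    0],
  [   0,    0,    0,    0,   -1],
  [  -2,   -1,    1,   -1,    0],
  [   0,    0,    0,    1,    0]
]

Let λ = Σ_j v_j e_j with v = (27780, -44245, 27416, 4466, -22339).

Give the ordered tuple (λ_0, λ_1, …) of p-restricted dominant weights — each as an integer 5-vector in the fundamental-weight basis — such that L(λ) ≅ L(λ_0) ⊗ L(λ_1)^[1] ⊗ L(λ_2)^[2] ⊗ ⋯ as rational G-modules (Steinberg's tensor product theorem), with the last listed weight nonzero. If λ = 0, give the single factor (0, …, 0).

Change of basis e → ω: c = M·v where v = (27780, -44245, 27416, 4466, -22339):
  c_1 = 1*27780 + 0*-44245 + 0*27416 + 0*4466 + 0*-22339 = 27780
  c_2 = 0*27780 + 0*-44245 + 1*27416 + -2*4466 + 0*-22339 = 18484
  c_3 = 0*27780 + 0*-44245 + 0*27416 + 0*4466 + -1*-22339 = 22339
  c_4 = -2*27780 + -1*-44245 + 1*27416 + -1*4466 + 0*-22339 = 11635
  c_5 = 0*27780 + 0*-44245 + 0*27416 + 1*4466 + 0*-22339 = 4466
Base-13 expansion of each c_i:
  c_1 = 27780 = 12·13^0 + 4·13^1 + 8·13^2 + 12·13^3
  c_2 = 18484 = 11·13^0 + 4·13^1 + 5·13^2 + 8·13^3
  c_3 = 22339 = 5·13^0 + 2·13^1 + 2·13^2 + 10·13^3
  c_4 = 11635 = 0·13^0 + 11·13^1 + 3·13^2 + 5·13^3
  c_5 = 4466 = 7·13^0 + 5·13^1 + 0·13^2 + 2·13^3
λ_0 = (12, 11, 5, 0, 7)
λ_1 = (4, 4, 2, 11, 5)
λ_2 = (8, 5, 2, 3, 0)
λ_3 = (12, 8, 10, 5, 2)

((12, 11, 5, 0, 7), (4, 4, 2, 11, 5), (8, 5, 2, 3, 0), (12, 8, 10, 5, 2))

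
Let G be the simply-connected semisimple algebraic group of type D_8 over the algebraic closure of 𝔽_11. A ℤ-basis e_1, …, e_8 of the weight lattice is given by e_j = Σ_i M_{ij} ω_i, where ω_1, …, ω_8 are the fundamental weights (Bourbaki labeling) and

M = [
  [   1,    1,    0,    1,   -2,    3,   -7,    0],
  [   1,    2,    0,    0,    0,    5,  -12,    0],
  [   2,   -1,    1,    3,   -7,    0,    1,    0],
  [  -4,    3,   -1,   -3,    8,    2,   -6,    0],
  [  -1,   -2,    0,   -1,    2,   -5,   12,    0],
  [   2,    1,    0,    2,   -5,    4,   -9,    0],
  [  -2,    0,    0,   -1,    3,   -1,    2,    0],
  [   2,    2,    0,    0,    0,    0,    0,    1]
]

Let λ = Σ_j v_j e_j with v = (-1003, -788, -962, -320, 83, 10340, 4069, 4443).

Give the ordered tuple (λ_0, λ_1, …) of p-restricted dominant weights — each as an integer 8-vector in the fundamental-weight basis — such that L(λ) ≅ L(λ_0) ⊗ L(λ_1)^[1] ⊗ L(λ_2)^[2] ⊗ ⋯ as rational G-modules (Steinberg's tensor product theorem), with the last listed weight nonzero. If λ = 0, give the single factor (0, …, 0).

ω-coordinates c = M·v, v = (-1003, -788, -962, -320, 83, 10340, 4069, 4443):
  c_1 = (1)·(-1003) + (1)·(-788) + (0)·(-962) + (1)·(-320) + (-2)·(83) + (3)·(10340) + (-7)·(4069) + (0)·(4443) = 260
  c_2 = (1)·(-1003) + (2)·(-788) + (0)·(-962) + (0)·(-320) + (0)·(83) + (5)·(10340) + (-12)·(4069) + (0)·(4443) = 293
  c_3 = (2)·(-1003) + (-1)·(-788) + (1)·(-962) + (3)·(-320) + (-7)·(83) + (0)·(10340) + (1)·(4069) + (0)·(4443) = 348
  c_4 = (-4)·(-1003) + (3)·(-788) + (-1)·(-962) + (-3)·(-320) + (8)·(83) + (2)·(10340) + (-6)·(4069) + (0)·(4443) = 500
  c_5 = (-1)·(-1003) + (-2)·(-788) + (0)·(-962) + (-1)·(-320) + (2)·(83) + (-5)·(10340) + (12)·(4069) + (0)·(4443) = 193
  c_6 = (2)·(-1003) + (1)·(-788) + (0)·(-962) + (2)·(-320) + (-5)·(83) + (4)·(10340) + (-9)·(4069) + (0)·(4443) = 890
  c_7 = (-2)·(-1003) + (0)·(-788) + (0)·(-962) + (-1)·(-320) + (3)·(83) + (-1)·(10340) + (2)·(4069) + (0)·(4443) = 373
  c_8 = (2)·(-1003) + (2)·(-788) + (0)·(-962) + (0)·(-320) + (0)·(83) + (0)·(10340) + (0)·(4069) + (1)·(4443) = 861
Base-11 expansion of each c_i:
  c_1 = 260 = 7·11^0 + 1·11^1 + 2·11^2
  c_2 = 293 = 7·11^0 + 4·11^1 + 2·11^2
  c_3 = 348 = 7·11^0 + 9·11^1 + 2·11^2
  c_4 = 500 = 5·11^0 + 1·11^1 + 4·11^2
  c_5 = 193 = 6·11^0 + 6·11^1 + 1·11^2
  c_6 = 890 = 10·11^0 + 3·11^1 + 7·11^2
  c_7 = 373 = 10·11^0 + 0·11^1 + 3·11^2
  c_8 = 861 = 3·11^0 + 1·11^1 + 7·11^2
λ_0 = (7, 7, 7, 5, 6, 10, 10, 3)
λ_1 = (1, 4, 9, 1, 6, 3, 0, 1)
λ_2 = (2, 2, 2, 4, 1, 7, 3, 7)

((7, 7, 7, 5, 6, 10, 10, 3), (1, 4, 9, 1, 6, 3, 0, 1), (2, 2, 2, 4, 1, 7, 3, 7))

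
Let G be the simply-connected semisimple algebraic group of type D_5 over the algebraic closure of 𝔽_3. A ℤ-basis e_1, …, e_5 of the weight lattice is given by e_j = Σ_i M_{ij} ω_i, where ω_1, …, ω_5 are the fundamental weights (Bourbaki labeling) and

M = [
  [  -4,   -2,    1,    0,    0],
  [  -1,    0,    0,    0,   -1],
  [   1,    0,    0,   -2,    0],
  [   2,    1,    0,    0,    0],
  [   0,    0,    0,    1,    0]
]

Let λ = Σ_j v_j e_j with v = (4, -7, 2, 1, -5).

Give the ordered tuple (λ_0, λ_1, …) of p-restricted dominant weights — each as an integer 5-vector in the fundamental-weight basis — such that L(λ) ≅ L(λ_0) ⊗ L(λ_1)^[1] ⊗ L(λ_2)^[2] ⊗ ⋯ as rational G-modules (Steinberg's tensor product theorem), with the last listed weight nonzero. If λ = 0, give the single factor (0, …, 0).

((0, 1, 2, 1, 1),)

ω-coordinates c = M·v, v = (4, -7, 2, 1, -5):
  c_1 = (-4)·(4) + (-2)·(-7) + 1·2 + 0·1 + (0)·(-5) = 0
  c_2 = (-1)·(4) + (0)·(-7) + 0·2 + 0·1 + (-1)·(-5) = 1
  c_3 = 1·4 + (0)·(-7) + 0·2 + (-2)·(1) + (0)·(-5) = 2
  c_4 = 2·4 + (1)·(-7) + 0·2 + 0·1 + (0)·(-5) = 1
  c_5 = 0·4 + (0)·(-7) + 0·2 + 1·1 + (0)·(-5) = 1
Writing each c_i in base p = 3:
  c_1 = 0
  c_2 = 1 = 1·3^0
  c_3 = 2 = 2·3^0
  c_4 = 1 = 1·3^0
  c_5 = 1 = 1·3^0
λ_0 = (0, 1, 2, 1, 1)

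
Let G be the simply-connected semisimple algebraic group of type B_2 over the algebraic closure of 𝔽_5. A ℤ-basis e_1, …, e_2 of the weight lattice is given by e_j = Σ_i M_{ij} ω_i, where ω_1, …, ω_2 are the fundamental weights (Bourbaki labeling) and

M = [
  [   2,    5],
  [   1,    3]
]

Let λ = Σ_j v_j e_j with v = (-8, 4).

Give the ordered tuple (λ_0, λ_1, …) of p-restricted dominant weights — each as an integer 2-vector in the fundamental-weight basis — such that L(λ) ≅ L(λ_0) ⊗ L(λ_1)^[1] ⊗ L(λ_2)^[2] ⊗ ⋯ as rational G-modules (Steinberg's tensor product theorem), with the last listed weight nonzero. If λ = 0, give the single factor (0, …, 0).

In the fundamental-weight basis, λ has coordinates c = M·v (v = (-8, 4)):
  c_1 = (2)·(-8) + 5·4 = 4
  c_2 = (1)·(-8) + 3·4 = 4
Writing each c_i in base p = 5:
  c_1 = 4 = 4·5^0
  c_2 = 4 = 4·5^0
λ_0 = (4, 4)

((4, 4),)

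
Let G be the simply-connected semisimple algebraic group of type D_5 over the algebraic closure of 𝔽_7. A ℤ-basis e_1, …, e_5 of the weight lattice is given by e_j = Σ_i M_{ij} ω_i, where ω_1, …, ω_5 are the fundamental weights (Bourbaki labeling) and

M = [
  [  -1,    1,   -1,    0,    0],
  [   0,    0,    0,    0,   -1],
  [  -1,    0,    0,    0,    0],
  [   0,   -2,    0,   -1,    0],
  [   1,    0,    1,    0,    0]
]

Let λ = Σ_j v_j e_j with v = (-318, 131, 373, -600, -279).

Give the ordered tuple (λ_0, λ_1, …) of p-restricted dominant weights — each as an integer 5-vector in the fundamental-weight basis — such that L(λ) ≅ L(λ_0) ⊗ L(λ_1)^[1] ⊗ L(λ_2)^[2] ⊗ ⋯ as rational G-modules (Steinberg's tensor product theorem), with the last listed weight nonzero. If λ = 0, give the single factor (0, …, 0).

Compute c_i = Σ_j M_{ij} v_j with v = (-318, 131, 373, -600, -279):
  c_1 = (-1)·(-318) + 1·131 + (-1)·(373) + (0)·(-600) + (0)·(-279) = 76
  c_2 = (0)·(-318) + 0·131 + 0·373 + (0)·(-600) + (-1)·(-279) = 279
  c_3 = (-1)·(-318) + 0·131 + 0·373 + (0)·(-600) + (0)·(-279) = 318
  c_4 = (0)·(-318) + (-2)·(131) + 0·373 + (-1)·(-600) + (0)·(-279) = 338
  c_5 = (1)·(-318) + 0·131 + 1·373 + (0)·(-600) + (0)·(-279) = 55
p = 7; digits c_i = Σ_j d_{ij}·7^j, 0 ≤ d_{ij} < 7:
  c_1 = 76 = 6·7^0 + 3·7^1 + 1·7^2
  c_2 = 279 = 6·7^0 + 4·7^1 + 5·7^2
  c_3 = 318 = 3·7^0 + 3·7^1 + 6·7^2
  c_4 = 338 = 2·7^0 + 6·7^1 + 6·7^2
  c_5 = 55 = 6·7^0 + 0·7^1 + 1·7^2
λ_0 = (6, 6, 3, 2, 6)
λ_1 = (3, 4, 3, 6, 0)
λ_2 = (1, 5, 6, 6, 1)

((6, 6, 3, 2, 6), (3, 4, 3, 6, 0), (1, 5, 6, 6, 1))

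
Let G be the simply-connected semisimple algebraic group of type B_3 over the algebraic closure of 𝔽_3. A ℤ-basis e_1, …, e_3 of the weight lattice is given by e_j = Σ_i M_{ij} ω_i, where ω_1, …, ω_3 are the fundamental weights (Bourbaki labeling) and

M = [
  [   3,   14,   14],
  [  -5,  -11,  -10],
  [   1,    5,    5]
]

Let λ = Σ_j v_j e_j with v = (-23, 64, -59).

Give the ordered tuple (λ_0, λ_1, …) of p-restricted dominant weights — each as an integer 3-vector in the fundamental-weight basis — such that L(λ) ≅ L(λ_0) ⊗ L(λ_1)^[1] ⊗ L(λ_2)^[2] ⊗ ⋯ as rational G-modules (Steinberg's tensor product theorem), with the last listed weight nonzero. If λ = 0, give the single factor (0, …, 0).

((1, 1, 2),)

ω-coordinates c = M·v, v = (-23, 64, -59):
  c_1 = 3*-23 + 14*64 + 14*-59 = 1
  c_2 = -5*-23 + -11*64 + -10*-59 = 1
  c_3 = 1*-23 + 5*64 + 5*-59 = 2
p = 3; digits c_i = Σ_j d_{ij}·3^j, 0 ≤ d_{ij} < 3:
  c_1 = 1 = 1·3^0
  c_2 = 1 = 1·3^0
  c_3 = 2 = 2·3^0
Factor λ_0 = (1, 1, 2)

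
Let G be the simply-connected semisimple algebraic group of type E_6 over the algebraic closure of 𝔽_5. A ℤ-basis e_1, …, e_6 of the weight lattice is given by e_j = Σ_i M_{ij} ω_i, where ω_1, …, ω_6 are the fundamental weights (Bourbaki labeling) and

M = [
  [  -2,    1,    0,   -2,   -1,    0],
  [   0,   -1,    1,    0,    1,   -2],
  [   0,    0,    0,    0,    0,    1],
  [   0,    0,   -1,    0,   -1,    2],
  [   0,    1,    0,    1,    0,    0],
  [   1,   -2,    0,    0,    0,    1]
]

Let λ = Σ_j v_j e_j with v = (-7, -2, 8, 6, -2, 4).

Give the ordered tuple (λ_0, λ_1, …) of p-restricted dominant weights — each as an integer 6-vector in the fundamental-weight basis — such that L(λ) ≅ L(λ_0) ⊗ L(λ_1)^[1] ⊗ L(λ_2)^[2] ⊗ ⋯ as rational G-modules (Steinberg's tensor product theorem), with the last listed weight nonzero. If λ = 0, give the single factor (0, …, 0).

ω-coordinates c = M·v, v = (-7, -2, 8, 6, -2, 4):
  c_1 = (-2)·(-7) + (1)·(-2) + 0·8 + (-2)·(6) + (-1)·(-2) + 0·4 = 2
  c_2 = (0)·(-7) + (-1)·(-2) + 1·8 + 0·6 + (1)·(-2) + (-2)·(4) = 0
  c_3 = (0)·(-7) + (0)·(-2) + 0·8 + 0·6 + (0)·(-2) + 1·4 = 4
  c_4 = (0)·(-7) + (0)·(-2) + (-1)·(8) + 0·6 + (-1)·(-2) + 2·4 = 2
  c_5 = (0)·(-7) + (1)·(-2) + 0·8 + 1·6 + (0)·(-2) + 0·4 = 4
  c_6 = (1)·(-7) + (-2)·(-2) + 0·8 + 0·6 + (0)·(-2) + 1·4 = 1
Writing each c_i in base p = 5:
  c_1 = 2 = 2·5^0
  c_2 = 0
  c_3 = 4 = 4·5^0
  c_4 = 2 = 2·5^0
  c_5 = 4 = 4·5^0
  c_6 = 1 = 1·5^0
p-restricted factor λ_0 = (2, 0, 4, 2, 4, 1)

((2, 0, 4, 2, 4, 1),)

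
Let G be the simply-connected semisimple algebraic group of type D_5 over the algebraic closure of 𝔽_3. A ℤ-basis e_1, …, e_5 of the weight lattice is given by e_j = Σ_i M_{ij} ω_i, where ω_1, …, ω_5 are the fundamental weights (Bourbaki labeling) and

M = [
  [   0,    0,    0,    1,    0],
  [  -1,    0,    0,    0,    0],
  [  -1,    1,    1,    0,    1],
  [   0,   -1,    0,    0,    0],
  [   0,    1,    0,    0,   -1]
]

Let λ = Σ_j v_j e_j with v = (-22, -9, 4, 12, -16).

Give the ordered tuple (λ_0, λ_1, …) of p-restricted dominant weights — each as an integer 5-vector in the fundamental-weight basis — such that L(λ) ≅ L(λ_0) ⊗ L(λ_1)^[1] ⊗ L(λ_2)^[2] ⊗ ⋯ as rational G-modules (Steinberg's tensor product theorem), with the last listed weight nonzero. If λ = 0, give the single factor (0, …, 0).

((0, 1, 1, 0, 1), (1, 1, 0, 0, 2), (1, 2, 0, 1, 0))

In the fundamental-weight basis, λ has coordinates c = M·v (v = (-22, -9, 4, 12, -16)):
  c_1 = (0)·(-22) + (0)·(-9) + (0)·(4) + (1)·(12) + (0)·(-16) = 12
  c_2 = (-1)·(-22) + (0)·(-9) + (0)·(4) + (0)·(12) + (0)·(-16) = 22
  c_3 = (-1)·(-22) + (1)·(-9) + (1)·(4) + (0)·(12) + (1)·(-16) = 1
  c_4 = (0)·(-22) + (-1)·(-9) + (0)·(4) + (0)·(12) + (0)·(-16) = 9
  c_5 = (0)·(-22) + (1)·(-9) + (0)·(4) + (0)·(12) + (-1)·(-16) = 7
p = 3; digits c_i = Σ_j d_{ij}·3^j, 0 ≤ d_{ij} < 3:
  c_1 = 12 = 0·3^0 + 1·3^1 + 1·3^2
  c_2 = 22 = 1·3^0 + 1·3^1 + 2·3^2
  c_3 = 1 = 1·3^0
  c_4 = 9 = 0·3^0 + 0·3^1 + 1·3^2
  c_5 = 7 = 1·3^0 + 2·3^1
Factor λ_0 = (0, 1, 1, 0, 1)
Factor λ_1 = (1, 1, 0, 0, 2)
Factor λ_2 = (1, 2, 0, 1, 0)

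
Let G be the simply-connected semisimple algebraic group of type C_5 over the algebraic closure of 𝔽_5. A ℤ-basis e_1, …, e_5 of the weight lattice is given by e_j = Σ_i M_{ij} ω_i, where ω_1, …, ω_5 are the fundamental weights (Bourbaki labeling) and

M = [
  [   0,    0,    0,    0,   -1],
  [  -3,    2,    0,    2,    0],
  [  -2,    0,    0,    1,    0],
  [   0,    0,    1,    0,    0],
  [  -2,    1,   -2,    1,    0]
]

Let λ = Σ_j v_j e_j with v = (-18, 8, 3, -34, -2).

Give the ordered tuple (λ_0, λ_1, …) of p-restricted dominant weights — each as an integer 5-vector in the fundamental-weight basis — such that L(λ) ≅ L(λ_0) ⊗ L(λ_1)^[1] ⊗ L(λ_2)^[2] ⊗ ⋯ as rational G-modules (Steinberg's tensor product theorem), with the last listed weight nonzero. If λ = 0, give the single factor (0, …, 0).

((2, 2, 2, 3, 4),)

Change of basis e → ω: c = M·v where v = (-18, 8, 3, -34, -2):
  c_1 = (0)·(-18) + 0·8 + 0·3 + (0)·(-34) + (-1)·(-2) = 2
  c_2 = (-3)·(-18) + 2·8 + 0·3 + (2)·(-34) + (0)·(-2) = 2
  c_3 = (-2)·(-18) + 0·8 + 0·3 + (1)·(-34) + (0)·(-2) = 2
  c_4 = (0)·(-18) + 0·8 + 1·3 + (0)·(-34) + (0)·(-2) = 3
  c_5 = (-2)·(-18) + 1·8 + (-2)·(3) + (1)·(-34) + (0)·(-2) = 4
Expand coordinatewise in base 5:
  c_1 = 2 = 2·5^0
  c_2 = 2 = 2·5^0
  c_3 = 2 = 2·5^0
  c_4 = 3 = 3·5^0
  c_5 = 4 = 4·5^0
p-restricted factor λ_0 = (2, 2, 2, 3, 4)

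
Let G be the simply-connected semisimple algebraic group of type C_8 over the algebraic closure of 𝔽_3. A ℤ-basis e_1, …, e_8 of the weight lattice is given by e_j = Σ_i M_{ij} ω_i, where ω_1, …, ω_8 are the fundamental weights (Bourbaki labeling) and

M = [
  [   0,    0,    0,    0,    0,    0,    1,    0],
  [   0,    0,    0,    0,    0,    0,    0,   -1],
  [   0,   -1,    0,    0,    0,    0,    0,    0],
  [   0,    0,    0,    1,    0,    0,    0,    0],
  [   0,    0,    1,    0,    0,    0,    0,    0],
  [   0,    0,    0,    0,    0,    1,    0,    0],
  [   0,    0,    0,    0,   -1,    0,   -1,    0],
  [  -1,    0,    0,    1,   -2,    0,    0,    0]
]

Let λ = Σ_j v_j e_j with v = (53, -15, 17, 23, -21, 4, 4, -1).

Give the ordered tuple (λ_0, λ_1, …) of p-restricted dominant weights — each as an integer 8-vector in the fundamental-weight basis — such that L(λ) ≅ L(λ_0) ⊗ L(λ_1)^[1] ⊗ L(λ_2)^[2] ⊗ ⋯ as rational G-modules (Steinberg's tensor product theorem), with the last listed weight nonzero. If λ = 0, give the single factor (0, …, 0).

((1, 1, 0, 2, 2, 1, 2, 0), (1, 0, 2, 1, 2, 1, 2, 1), (0, 0, 1, 2, 1, 0, 1, 1))

ω-coordinates c = M·v, v = (53, -15, 17, 23, -21, 4, 4, -1):
  c_1 = 0*53 + 0*-15 + 0*17 + 0*23 + 0*-21 + 0*4 + 1*4 + 0*-1 = 4
  c_2 = 0*53 + 0*-15 + 0*17 + 0*23 + 0*-21 + 0*4 + 0*4 + -1*-1 = 1
  c_3 = 0*53 + -1*-15 + 0*17 + 0*23 + 0*-21 + 0*4 + 0*4 + 0*-1 = 15
  c_4 = 0*53 + 0*-15 + 0*17 + 1*23 + 0*-21 + 0*4 + 0*4 + 0*-1 = 23
  c_5 = 0*53 + 0*-15 + 1*17 + 0*23 + 0*-21 + 0*4 + 0*4 + 0*-1 = 17
  c_6 = 0*53 + 0*-15 + 0*17 + 0*23 + 0*-21 + 1*4 + 0*4 + 0*-1 = 4
  c_7 = 0*53 + 0*-15 + 0*17 + 0*23 + -1*-21 + 0*4 + -1*4 + 0*-1 = 17
  c_8 = -1*53 + 0*-15 + 0*17 + 1*23 + -2*-21 + 0*4 + 0*4 + 0*-1 = 12
Writing each c_i in base p = 3:
  c_1 = 4 = 1·3^0 + 1·3^1
  c_2 = 1 = 1·3^0
  c_3 = 15 = 0·3^0 + 2·3^1 + 1·3^2
  c_4 = 23 = 2·3^0 + 1·3^1 + 2·3^2
  c_5 = 17 = 2·3^0 + 2·3^1 + 1·3^2
  c_6 = 4 = 1·3^0 + 1·3^1
  c_7 = 17 = 2·3^0 + 2·3^1 + 1·3^2
  c_8 = 12 = 0·3^0 + 1·3^1 + 1·3^2
λ_0 = (1, 1, 0, 2, 2, 1, 2, 0)
λ_1 = (1, 0, 2, 1, 2, 1, 2, 1)
λ_2 = (0, 0, 1, 2, 1, 0, 1, 1)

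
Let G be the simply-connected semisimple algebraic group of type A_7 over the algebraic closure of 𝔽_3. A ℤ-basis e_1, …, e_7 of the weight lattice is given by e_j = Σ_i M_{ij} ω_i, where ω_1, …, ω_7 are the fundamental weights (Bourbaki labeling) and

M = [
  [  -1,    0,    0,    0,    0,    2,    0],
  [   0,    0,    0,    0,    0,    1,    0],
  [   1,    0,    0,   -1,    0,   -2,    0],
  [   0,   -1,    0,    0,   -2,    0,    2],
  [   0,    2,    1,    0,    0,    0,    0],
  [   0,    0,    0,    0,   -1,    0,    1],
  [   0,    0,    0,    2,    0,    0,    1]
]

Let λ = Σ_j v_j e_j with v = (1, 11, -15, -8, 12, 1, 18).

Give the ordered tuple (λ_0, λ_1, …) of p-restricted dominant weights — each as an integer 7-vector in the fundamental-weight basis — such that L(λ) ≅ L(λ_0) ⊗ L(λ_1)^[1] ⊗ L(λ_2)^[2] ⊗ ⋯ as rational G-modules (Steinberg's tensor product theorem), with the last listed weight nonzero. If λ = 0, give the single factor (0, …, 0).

((1, 1, 1, 1, 1, 0, 2), (0, 0, 2, 0, 2, 2, 0))

Change of basis e → ω: c = M·v where v = (1, 11, -15, -8, 12, 1, 18):
  c_1 = -1*1 + 0*11 + 0*-15 + 0*-8 + 0*12 + 2*1 + 0*18 = 1
  c_2 = 0*1 + 0*11 + 0*-15 + 0*-8 + 0*12 + 1*1 + 0*18 = 1
  c_3 = 1*1 + 0*11 + 0*-15 + -1*-8 + 0*12 + -2*1 + 0*18 = 7
  c_4 = 0*1 + -1*11 + 0*-15 + 0*-8 + -2*12 + 0*1 + 2*18 = 1
  c_5 = 0*1 + 2*11 + 1*-15 + 0*-8 + 0*12 + 0*1 + 0*18 = 7
  c_6 = 0*1 + 0*11 + 0*-15 + 0*-8 + -1*12 + 0*1 + 1*18 = 6
  c_7 = 0*1 + 0*11 + 0*-15 + 2*-8 + 0*12 + 0*1 + 1*18 = 2
Writing each c_i in base p = 3:
  c_1 = 1 = 1·3^0
  c_2 = 1 = 1·3^0
  c_3 = 7 = 1·3^0 + 2·3^1
  c_4 = 1 = 1·3^0
  c_5 = 7 = 1·3^0 + 2·3^1
  c_6 = 6 = 0·3^0 + 2·3^1
  c_7 = 2 = 2·3^0
p-restricted factor λ_0 = (1, 1, 1, 1, 1, 0, 2)
p-restricted factor λ_1 = (0, 0, 2, 0, 2, 2, 0)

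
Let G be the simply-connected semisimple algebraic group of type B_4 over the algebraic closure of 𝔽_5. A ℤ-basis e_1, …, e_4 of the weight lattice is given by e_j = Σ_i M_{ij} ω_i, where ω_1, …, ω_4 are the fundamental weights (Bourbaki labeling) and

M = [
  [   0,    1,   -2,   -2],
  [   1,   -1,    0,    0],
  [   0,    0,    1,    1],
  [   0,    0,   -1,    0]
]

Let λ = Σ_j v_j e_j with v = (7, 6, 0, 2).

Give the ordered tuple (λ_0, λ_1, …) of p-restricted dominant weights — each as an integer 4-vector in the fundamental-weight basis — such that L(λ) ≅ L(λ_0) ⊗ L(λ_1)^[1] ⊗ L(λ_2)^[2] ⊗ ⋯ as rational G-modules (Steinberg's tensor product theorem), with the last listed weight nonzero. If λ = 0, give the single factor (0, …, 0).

((2, 1, 2, 0),)

In the fundamental-weight basis, λ has coordinates c = M·v (v = (7, 6, 0, 2)):
  c_1 = 0·7 + 1·6 + (-2)·(0) + (-2)·(2) = 2
  c_2 = 1·7 + (-1)·(6) + 0·0 + 0·2 = 1
  c_3 = 0·7 + 0·6 + 1·0 + 1·2 = 2
  c_4 = 0·7 + 0·6 + (-1)·(0) + 0·2 = 0
Writing each c_i in base p = 5:
  c_1 = 2 = 2·5^0
  c_2 = 1 = 1·5^0
  c_3 = 2 = 2·5^0
  c_4 = 0
λ_0 = (2, 1, 2, 0)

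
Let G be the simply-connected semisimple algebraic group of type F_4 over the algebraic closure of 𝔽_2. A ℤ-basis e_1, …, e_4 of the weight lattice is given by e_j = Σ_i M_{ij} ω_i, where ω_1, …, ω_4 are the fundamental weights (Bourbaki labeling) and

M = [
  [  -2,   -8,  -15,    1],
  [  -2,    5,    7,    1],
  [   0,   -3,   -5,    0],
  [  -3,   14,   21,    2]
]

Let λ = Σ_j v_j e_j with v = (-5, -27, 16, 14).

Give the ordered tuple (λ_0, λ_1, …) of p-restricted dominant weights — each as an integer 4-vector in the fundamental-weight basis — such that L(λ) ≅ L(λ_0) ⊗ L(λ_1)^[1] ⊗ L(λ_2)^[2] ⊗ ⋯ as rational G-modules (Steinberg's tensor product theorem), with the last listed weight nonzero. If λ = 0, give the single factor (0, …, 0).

ω-coordinates c = M·v, v = (-5, -27, 16, 14):
  c_1 = -2*-5 + -8*-27 + -15*16 + 1*14 = 0
  c_2 = -2*-5 + 5*-27 + 7*16 + 1*14 = 1
  c_3 = 0*-5 + -3*-27 + -5*16 + 0*14 = 1
  c_4 = -3*-5 + 14*-27 + 21*16 + 2*14 = 1
Expand coordinatewise in base 2:
  c_1 = 0
  c_2 = 1 = 1·2^0
  c_3 = 1 = 1·2^0
  c_4 = 1 = 1·2^0
λ_0 = (0, 1, 1, 1)

((0, 1, 1, 1),)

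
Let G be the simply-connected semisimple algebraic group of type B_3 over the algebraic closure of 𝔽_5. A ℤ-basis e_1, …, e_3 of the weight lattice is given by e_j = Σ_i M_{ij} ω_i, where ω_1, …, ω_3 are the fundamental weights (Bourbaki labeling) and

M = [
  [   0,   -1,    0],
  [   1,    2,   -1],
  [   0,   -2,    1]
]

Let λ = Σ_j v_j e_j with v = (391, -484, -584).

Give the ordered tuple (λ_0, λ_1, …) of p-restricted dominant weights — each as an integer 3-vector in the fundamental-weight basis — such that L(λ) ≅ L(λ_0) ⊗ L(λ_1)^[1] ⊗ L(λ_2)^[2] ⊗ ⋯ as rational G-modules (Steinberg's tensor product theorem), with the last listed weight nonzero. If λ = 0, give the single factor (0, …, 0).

((4, 2, 4), (1, 1, 1), (4, 0, 0), (3, 0, 3))

Compute c_i = Σ_j M_{ij} v_j with v = (391, -484, -584):
  c_1 = (0)·(391) + (-1)·(-484) + (0)·(-584) = 484
  c_2 = (1)·(391) + (2)·(-484) + (-1)·(-584) = 7
  c_3 = (0)·(391) + (-2)·(-484) + (1)·(-584) = 384
Expand coordinatewise in base 5:
  c_1 = 484 = 4·5^0 + 1·5^1 + 4·5^2 + 3·5^3
  c_2 = 7 = 2·5^0 + 1·5^1
  c_3 = 384 = 4·5^0 + 1·5^1 + 0·5^2 + 3·5^3
Factor λ_0 = (4, 2, 4)
Factor λ_1 = (1, 1, 1)
Factor λ_2 = (4, 0, 0)
Factor λ_3 = (3, 0, 3)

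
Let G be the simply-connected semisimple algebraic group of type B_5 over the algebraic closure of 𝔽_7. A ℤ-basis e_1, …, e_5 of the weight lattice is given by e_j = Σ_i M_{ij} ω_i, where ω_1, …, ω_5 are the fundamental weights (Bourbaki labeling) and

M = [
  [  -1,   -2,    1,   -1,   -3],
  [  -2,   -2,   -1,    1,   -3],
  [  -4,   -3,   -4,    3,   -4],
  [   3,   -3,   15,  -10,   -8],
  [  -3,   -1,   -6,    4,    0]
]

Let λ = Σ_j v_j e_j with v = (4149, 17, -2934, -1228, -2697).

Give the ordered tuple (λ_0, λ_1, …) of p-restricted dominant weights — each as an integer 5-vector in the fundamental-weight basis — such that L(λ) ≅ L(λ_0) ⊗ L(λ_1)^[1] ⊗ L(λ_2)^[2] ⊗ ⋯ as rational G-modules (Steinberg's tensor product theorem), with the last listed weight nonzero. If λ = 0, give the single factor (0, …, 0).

((4, 2, 2, 2, 4), (6, 6, 5, 5, 4), (2, 1, 2, 3, 4), (6, 4, 6, 6, 0))

In the fundamental-weight basis, λ has coordinates c = M·v (v = (4149, 17, -2934, -1228, -2697)):
  c_1 = (-1)·(4149) + (-2)·(17) + (1)·(-2934) + (-1)·(-1228) + (-3)·(-2697) = 2202
  c_2 = (-2)·(4149) + (-2)·(17) + (-1)·(-2934) + (1)·(-1228) + (-3)·(-2697) = 1465
  c_3 = (-4)·(4149) + (-3)·(17) + (-4)·(-2934) + (3)·(-1228) + (-4)·(-2697) = 2193
  c_4 = 3·4149 + (-3)·(17) + (15)·(-2934) + (-10)·(-1228) + (-8)·(-2697) = 2242
  c_5 = (-3)·(4149) + (-1)·(17) + (-6)·(-2934) + (4)·(-1228) + (0)·(-2697) = 228
Base-7 expansion of each c_i:
  c_1 = 2202 = 4·7^0 + 6·7^1 + 2·7^2 + 6·7^3
  c_2 = 1465 = 2·7^0 + 6·7^1 + 1·7^2 + 4·7^3
  c_3 = 2193 = 2·7^0 + 5·7^1 + 2·7^2 + 6·7^3
  c_4 = 2242 = 2·7^0 + 5·7^1 + 3·7^2 + 6·7^3
  c_5 = 228 = 4·7^0 + 4·7^1 + 4·7^2
λ_0 = (4, 2, 2, 2, 4)
λ_1 = (6, 6, 5, 5, 4)
λ_2 = (2, 1, 2, 3, 4)
λ_3 = (6, 4, 6, 6, 0)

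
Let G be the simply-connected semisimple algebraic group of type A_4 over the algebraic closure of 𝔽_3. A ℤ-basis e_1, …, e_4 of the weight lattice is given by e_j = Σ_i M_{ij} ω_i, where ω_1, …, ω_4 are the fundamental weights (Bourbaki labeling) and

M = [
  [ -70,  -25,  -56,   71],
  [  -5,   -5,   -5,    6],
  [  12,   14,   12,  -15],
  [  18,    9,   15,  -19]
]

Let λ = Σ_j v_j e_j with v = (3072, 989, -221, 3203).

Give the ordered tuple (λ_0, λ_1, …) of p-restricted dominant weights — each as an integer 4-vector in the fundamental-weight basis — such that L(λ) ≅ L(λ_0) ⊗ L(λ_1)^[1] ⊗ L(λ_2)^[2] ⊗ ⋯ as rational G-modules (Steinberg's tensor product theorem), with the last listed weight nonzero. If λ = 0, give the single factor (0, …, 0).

Compute c_i = Σ_j M_{ij} v_j with v = (3072, 989, -221, 3203):
  c_1 = (-70)·(3072) + (-25)·(989) + (-56)·(-221) + 71·3203 = 24
  c_2 = (-5)·(3072) + (-5)·(989) + (-5)·(-221) + 6·3203 = 18
  c_3 = 12·3072 + 14·989 + (12)·(-221) + (-15)·(3203) = 13
  c_4 = 18·3072 + 9·989 + (15)·(-221) + (-19)·(3203) = 25
Writing each c_i in base p = 3:
  c_1 = 24 = 0·3^0 + 2·3^1 + 2·3^2
  c_2 = 18 = 0·3^0 + 0·3^1 + 2·3^2
  c_3 = 13 = 1·3^0 + 1·3^1 + 1·3^2
  c_4 = 25 = 1·3^0 + 2·3^1 + 2·3^2
Factor λ_0 = (0, 0, 1, 1)
Factor λ_1 = (2, 0, 1, 2)
Factor λ_2 = (2, 2, 1, 2)

((0, 0, 1, 1), (2, 0, 1, 2), (2, 2, 1, 2))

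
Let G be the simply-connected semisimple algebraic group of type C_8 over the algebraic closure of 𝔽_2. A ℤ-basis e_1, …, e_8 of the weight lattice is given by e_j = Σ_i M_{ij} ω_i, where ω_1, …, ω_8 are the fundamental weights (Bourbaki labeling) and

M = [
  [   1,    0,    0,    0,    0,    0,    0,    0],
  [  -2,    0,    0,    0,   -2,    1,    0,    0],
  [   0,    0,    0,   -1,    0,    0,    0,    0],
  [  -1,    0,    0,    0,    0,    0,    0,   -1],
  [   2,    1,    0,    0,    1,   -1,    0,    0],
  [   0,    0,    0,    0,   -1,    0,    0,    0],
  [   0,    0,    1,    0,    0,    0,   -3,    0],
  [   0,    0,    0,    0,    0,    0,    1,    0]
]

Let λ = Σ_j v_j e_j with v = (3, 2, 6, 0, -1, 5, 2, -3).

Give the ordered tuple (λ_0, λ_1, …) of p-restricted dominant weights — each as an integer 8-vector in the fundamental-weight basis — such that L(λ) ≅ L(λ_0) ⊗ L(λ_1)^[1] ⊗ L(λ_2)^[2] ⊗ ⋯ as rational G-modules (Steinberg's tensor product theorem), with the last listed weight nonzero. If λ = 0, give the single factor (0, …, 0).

((1, 1, 0, 0, 0, 1, 0, 0), (1, 0, 0, 0, 1, 0, 0, 1))

In the fundamental-weight basis, λ has coordinates c = M·v (v = (3, 2, 6, 0, -1, 5, 2, -3)):
  c_1 = 1*3 + 0*2 + 0*6 + 0*0 + 0*-1 + 0*5 + 0*2 + 0*-3 = 3
  c_2 = -2*3 + 0*2 + 0*6 + 0*0 + -2*-1 + 1*5 + 0*2 + 0*-3 = 1
  c_3 = 0*3 + 0*2 + 0*6 + -1*0 + 0*-1 + 0*5 + 0*2 + 0*-3 = 0
  c_4 = -1*3 + 0*2 + 0*6 + 0*0 + 0*-1 + 0*5 + 0*2 + -1*-3 = 0
  c_5 = 2*3 + 1*2 + 0*6 + 0*0 + 1*-1 + -1*5 + 0*2 + 0*-3 = 2
  c_6 = 0*3 + 0*2 + 0*6 + 0*0 + -1*-1 + 0*5 + 0*2 + 0*-3 = 1
  c_7 = 0*3 + 0*2 + 1*6 + 0*0 + 0*-1 + 0*5 + -3*2 + 0*-3 = 0
  c_8 = 0*3 + 0*2 + 0*6 + 0*0 + 0*-1 + 0*5 + 1*2 + 0*-3 = 2
p = 2; digits c_i = Σ_j d_{ij}·2^j, 0 ≤ d_{ij} < 2:
  c_1 = 3 = 1·2^0 + 1·2^1
  c_2 = 1 = 1·2^0
  c_3 = 0
  c_4 = 0
  c_5 = 2 = 0·2^0 + 1·2^1
  c_6 = 1 = 1·2^0
  c_7 = 0
  c_8 = 2 = 0·2^0 + 1·2^1
Factor λ_0 = (1, 1, 0, 0, 0, 1, 0, 0)
Factor λ_1 = (1, 0, 0, 0, 1, 0, 0, 1)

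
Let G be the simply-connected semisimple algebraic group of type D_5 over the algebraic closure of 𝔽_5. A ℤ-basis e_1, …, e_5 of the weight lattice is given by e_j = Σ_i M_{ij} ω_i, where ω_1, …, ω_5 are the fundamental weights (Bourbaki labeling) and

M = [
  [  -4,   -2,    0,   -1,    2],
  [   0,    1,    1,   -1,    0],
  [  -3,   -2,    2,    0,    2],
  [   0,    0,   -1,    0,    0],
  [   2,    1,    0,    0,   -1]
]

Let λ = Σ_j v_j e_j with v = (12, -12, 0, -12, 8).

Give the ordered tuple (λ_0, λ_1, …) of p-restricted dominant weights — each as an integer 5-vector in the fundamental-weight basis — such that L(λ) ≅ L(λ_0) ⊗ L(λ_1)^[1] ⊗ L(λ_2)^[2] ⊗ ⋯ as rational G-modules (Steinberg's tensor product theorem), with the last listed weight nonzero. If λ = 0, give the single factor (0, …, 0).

((4, 0, 4, 0, 4),)

Change of basis e → ω: c = M·v where v = (12, -12, 0, -12, 8):
  c_1 = (-4)·(12) + (-2)·(-12) + 0·0 + (-1)·(-12) + 2·8 = 4
  c_2 = 0·12 + (1)·(-12) + 1·0 + (-1)·(-12) + 0·8 = 0
  c_3 = (-3)·(12) + (-2)·(-12) + 2·0 + (0)·(-12) + 2·8 = 4
  c_4 = 0·12 + (0)·(-12) + (-1)·(0) + (0)·(-12) + 0·8 = 0
  c_5 = 2·12 + (1)·(-12) + 0·0 + (0)·(-12) + (-1)·(8) = 4
Expand coordinatewise in base 5:
  c_1 = 4 = 4·5^0
  c_2 = 0
  c_3 = 4 = 4·5^0
  c_4 = 0
  c_5 = 4 = 4·5^0
p-restricted factor λ_0 = (4, 0, 4, 0, 4)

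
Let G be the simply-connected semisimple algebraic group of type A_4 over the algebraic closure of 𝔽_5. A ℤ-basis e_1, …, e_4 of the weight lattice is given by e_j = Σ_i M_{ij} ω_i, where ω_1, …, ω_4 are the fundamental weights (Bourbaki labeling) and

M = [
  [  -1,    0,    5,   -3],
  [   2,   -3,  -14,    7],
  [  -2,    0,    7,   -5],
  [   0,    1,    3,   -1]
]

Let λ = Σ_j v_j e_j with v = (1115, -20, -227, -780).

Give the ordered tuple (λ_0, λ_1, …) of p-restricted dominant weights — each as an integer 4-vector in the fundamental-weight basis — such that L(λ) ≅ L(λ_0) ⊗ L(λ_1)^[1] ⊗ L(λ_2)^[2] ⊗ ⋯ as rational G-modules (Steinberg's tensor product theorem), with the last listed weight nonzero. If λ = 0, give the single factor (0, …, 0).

((0, 3, 1, 4), (3, 1, 1, 0), (3, 0, 3, 3))

ω-coordinates c = M·v, v = (1115, -20, -227, -780):
  c_1 = (-1)·(1115) + (0)·(-20) + (5)·(-227) + (-3)·(-780) = 90
  c_2 = 2·1115 + (-3)·(-20) + (-14)·(-227) + (7)·(-780) = 8
  c_3 = (-2)·(1115) + (0)·(-20) + (7)·(-227) + (-5)·(-780) = 81
  c_4 = 0·1115 + (1)·(-20) + (3)·(-227) + (-1)·(-780) = 79
Expand coordinatewise in base 5:
  c_1 = 90 = 0·5^0 + 3·5^1 + 3·5^2
  c_2 = 8 = 3·5^0 + 1·5^1
  c_3 = 81 = 1·5^0 + 1·5^1 + 3·5^2
  c_4 = 79 = 4·5^0 + 0·5^1 + 3·5^2
λ_0 = (0, 3, 1, 4)
λ_1 = (3, 1, 1, 0)
λ_2 = (3, 0, 3, 3)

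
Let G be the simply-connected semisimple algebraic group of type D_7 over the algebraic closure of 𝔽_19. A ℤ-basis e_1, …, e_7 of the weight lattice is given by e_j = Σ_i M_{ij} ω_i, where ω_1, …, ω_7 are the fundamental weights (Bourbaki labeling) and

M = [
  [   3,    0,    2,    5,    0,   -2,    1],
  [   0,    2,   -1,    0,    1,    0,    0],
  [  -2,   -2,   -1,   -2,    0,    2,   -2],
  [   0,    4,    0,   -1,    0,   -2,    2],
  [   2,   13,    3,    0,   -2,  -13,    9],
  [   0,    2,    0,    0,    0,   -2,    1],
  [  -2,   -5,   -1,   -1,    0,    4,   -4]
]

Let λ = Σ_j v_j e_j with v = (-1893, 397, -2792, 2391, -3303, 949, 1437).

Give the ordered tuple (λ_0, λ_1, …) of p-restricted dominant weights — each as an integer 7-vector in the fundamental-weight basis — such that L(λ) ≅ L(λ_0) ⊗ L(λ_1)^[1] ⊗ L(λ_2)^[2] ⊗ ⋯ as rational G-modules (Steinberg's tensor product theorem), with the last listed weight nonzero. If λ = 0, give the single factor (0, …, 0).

((3, 17, 7, 2, 11, 10, 3), (12, 14, 1, 9, 10, 17, 13))

Change of basis e → ω: c = M·v where v = (-1893, 397, -2792, 2391, -3303, 949, 1437):
  c_1 = (3)·(-1893) + 0·397 + (2)·(-2792) + 5·2391 + (0)·(-3303) + (-2)·(949) + 1·1437 = 231
  c_2 = (0)·(-1893) + 2·397 + (-1)·(-2792) + 0·2391 + (1)·(-3303) + 0·949 + 0·1437 = 283
  c_3 = (-2)·(-1893) + (-2)·(397) + (-1)·(-2792) + (-2)·(2391) + (0)·(-3303) + 2·949 + (-2)·(1437) = 26
  c_4 = (0)·(-1893) + 4·397 + (0)·(-2792) + (-1)·(2391) + (0)·(-3303) + (-2)·(949) + 2·1437 = 173
  c_5 = (2)·(-1893) + 13·397 + (3)·(-2792) + 0·2391 + (-2)·(-3303) + (-13)·(949) + 9·1437 = 201
  c_6 = (0)·(-1893) + 2·397 + (0)·(-2792) + 0·2391 + (0)·(-3303) + (-2)·(949) + 1·1437 = 333
  c_7 = (-2)·(-1893) + (-5)·(397) + (-1)·(-2792) + (-1)·(2391) + (0)·(-3303) + 4·949 + (-4)·(1437) = 250
Expand coordinatewise in base 19:
  c_1 = 231 = 3·19^0 + 12·19^1
  c_2 = 283 = 17·19^0 + 14·19^1
  c_3 = 26 = 7·19^0 + 1·19^1
  c_4 = 173 = 2·19^0 + 9·19^1
  c_5 = 201 = 11·19^0 + 10·19^1
  c_6 = 333 = 10·19^0 + 17·19^1
  c_7 = 250 = 3·19^0 + 13·19^1
λ_0 = (3, 17, 7, 2, 11, 10, 3)
λ_1 = (12, 14, 1, 9, 10, 17, 13)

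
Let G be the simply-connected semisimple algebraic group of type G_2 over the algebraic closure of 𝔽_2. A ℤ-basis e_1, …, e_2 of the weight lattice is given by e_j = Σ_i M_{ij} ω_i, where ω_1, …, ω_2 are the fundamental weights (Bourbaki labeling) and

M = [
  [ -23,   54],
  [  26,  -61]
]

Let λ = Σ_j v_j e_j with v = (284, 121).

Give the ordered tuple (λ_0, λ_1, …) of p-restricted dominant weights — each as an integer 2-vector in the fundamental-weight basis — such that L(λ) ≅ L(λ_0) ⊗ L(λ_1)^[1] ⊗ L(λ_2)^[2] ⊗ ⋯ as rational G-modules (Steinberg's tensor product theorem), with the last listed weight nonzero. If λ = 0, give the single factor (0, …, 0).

ω-coordinates c = M·v, v = (284, 121):
  c_1 = -23*284 + 54*121 = 2
  c_2 = 26*284 + -61*121 = 3
Base-2 expansion of each c_i:
  c_1 = 2 = 0·2^0 + 1·2^1
  c_2 = 3 = 1·2^0 + 1·2^1
λ_0 = (0, 1)
λ_1 = (1, 1)

((0, 1), (1, 1))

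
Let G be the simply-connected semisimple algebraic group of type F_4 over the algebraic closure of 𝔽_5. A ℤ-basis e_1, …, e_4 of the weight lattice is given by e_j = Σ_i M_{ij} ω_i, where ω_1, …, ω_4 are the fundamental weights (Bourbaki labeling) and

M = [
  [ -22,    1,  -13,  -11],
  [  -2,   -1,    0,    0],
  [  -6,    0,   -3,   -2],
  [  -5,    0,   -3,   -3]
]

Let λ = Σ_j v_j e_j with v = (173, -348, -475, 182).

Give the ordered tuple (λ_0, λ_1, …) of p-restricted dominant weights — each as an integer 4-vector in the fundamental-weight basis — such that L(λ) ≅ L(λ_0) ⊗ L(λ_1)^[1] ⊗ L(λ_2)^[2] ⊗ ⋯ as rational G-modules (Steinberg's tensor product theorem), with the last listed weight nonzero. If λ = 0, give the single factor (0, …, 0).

((4, 2, 3, 4), (3, 0, 4, 2))

Compute c_i = Σ_j M_{ij} v_j with v = (173, -348, -475, 182):
  c_1 = -22*173 + 1*-348 + -13*-475 + -11*182 = 19
  c_2 = -2*173 + -1*-348 + 0*-475 + 0*182 = 2
  c_3 = -6*173 + 0*-348 + -3*-475 + -2*182 = 23
  c_4 = -5*173 + 0*-348 + -3*-475 + -3*182 = 14
Writing each c_i in base p = 5:
  c_1 = 19 = 4·5^0 + 3·5^1
  c_2 = 2 = 2·5^0
  c_3 = 23 = 3·5^0 + 4·5^1
  c_4 = 14 = 4·5^0 + 2·5^1
λ_0 = (4, 2, 3, 4)
λ_1 = (3, 0, 4, 2)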